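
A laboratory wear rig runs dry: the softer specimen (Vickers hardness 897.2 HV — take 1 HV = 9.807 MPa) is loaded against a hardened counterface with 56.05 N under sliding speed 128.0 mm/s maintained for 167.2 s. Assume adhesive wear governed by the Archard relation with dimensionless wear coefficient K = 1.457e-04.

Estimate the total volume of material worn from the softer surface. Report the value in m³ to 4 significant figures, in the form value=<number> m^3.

Quoted intermediates are rounded, and each operation maintains full precision — one final rounding: 4 significant digits.
Sliding speed v = 128.0 mm/s = 0.1280 m/s. Path length L = v·t = 0.1280 m/s × 167.2 s = 21.40 m.
Hardness H = 897.2 HV × 9.807 MPa/HV = 8799 MPa = 8.799e+09 Pa.
Restated in SI base units: W = 56.05 N, H = 8.799e+09 Pa, K = 1.457e-04.
Archard relation: V = K·W·L/H = 1.457e-04 · 56.05 · 21.40 / 8.799e+09 = 1.986e-11 m³.

value=1.986e-11 m^3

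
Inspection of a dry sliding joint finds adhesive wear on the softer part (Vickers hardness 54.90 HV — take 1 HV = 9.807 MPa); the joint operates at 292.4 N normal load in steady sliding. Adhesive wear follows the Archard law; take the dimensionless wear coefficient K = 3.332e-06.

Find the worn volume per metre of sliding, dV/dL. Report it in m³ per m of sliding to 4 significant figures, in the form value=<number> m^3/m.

The algebra carries full precision, and intermediates are shown rounded; rounded once at the end: four significant digits.
Hardness H = 54.90 HV × 9.807 MPa/HV = 538.4 MPa = 5.384e+08 Pa.
Working in SI base units: W = 292.4 N, H = 5.384e+08 Pa, K = 3.332e-06.
Wear rate dV/dL = K·W/H — distance-free: 3.332e-06 · 292.4 / 5.384e+08 = 1.810e-12 m³/m.

value=1.810e-12 m^3/m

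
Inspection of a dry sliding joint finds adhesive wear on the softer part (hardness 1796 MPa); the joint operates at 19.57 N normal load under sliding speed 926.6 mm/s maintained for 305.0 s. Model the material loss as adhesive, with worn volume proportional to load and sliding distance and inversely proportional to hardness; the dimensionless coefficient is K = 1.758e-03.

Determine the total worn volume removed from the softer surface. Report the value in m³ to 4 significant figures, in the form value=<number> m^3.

value=5.414e-09 m^3

Each operation runs at full float precision. Intermediate values are shown rounded; a single final rounding to 4 significant figures.
Sliding speed v = 926.6 mm/s = 0.9266 m/s. Total distance L = v·t = 0.9266 m/s × 305.0 s = 282.6 m.
Hardness H = 1796 MPa = 1.796e+09 Pa.
In SI base units: W = 19.57 N, H = 1.796e+09 Pa, K = 1.758e-03.
By Archard's law, V = K·W·L/H = 1.758e-03 · 19.57 · 282.6 / 1.796e+09 = 5.414e-09 m³.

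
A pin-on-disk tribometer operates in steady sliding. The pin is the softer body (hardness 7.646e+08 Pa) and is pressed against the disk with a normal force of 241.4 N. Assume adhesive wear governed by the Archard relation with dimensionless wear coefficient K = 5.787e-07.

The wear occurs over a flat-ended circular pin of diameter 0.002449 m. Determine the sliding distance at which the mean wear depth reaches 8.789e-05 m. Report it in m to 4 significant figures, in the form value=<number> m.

value=2266 m

Each operation holds full precision, and the intermediates are shown rounded. Rounded once at the end to 4 significant digits.
Contact area A = π·d²/4 = π·(0.002449 m)²/4 = 4.711e-06 m².
Expressed in SI base units: W = 241.4 N, H = 7.646e+08 Pa, K = 5.787e-07.
Wearable volume V_lim = h_lim·A = 8.789e-05 · 4.711e-06 = 4.140e-10 m³.
Life L = V_lim·H/(K·W) = 4.140e-10 · 7.646e+08 / (5.787e-07 · 241.4) = 2266 m.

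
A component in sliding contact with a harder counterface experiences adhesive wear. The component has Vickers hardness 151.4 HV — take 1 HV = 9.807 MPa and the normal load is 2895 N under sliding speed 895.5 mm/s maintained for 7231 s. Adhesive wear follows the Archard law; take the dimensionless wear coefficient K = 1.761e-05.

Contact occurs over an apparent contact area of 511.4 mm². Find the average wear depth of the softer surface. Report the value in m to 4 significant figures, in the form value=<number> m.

value=4.348e-04 m

All arithmetic holds exact precision. Intermediate values are printed rounded; rounded once at the end: four significant figures.
Convert: Sliding speed v = 895.5 mm/s = 0.8955 m/s. Total distance L = v·t = 0.8955 m/s × 7231 s = 6475 m.
Convert: Hardness H = 151.4 HV × 9.807 MPa/HV = 1485 MPa = 1.485e+09 Pa.
Convert: Contact area A = 511.4 mm² = 5.114e-04 m².
Restated in SI base units: W = 2895 N, H = 1.485e+09 Pa, K = 1.761e-05.
The Archard volume V = K·W·L/H = 1.761e-05 · 2895 · 6475 / 1.485e+09 = 2.223e-07 m³.
Wear depth h = V/A = 2.223e-07 / 5.114e-04 = 4.348e-04 m.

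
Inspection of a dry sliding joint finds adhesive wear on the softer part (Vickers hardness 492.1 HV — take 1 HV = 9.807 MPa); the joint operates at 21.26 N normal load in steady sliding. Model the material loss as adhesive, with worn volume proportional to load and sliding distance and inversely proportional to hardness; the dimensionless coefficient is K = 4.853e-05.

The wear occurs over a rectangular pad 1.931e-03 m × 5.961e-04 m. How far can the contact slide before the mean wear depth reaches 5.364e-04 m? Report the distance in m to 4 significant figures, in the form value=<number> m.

value=2888 m

The intermediates are shown rounded. All arithmetic carries full float precision; rounded once at the end to four significant figures.
Convert: Hardness H = 492.1 HV × 9.807 MPa/HV = 4826 MPa = 4.826e+09 Pa.
Convert: Contact area A = 1.931e-03 m × 5.961e-04 m = 1.151e-06 m².
Collected in SI base units: W = 21.26 N, H = 4.826e+09 Pa, K = 4.853e-05.
Limit volume V_lim = h_lim·A = 5.364e-04 · 1.151e-06 = 6.174e-10 m³.
Thus life L = V_lim·H/(K·W) = 6.174e-10 · 4.826e+09 / (4.853e-05 · 21.26) = 2888 m.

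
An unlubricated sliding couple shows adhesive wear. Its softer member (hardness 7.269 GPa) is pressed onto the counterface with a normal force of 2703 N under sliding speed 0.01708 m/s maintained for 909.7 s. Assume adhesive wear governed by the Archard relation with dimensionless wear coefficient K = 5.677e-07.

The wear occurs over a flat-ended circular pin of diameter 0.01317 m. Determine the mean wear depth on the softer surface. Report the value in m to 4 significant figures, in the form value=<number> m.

All working math keeps full float precision, and the intermediates are displayed rounded, and one last rounding to four significant digits.
Distance covered L = v·t = 0.01708 m/s × 909.7 s = 15.54 m.
Hardness H = 7.269 GPa = 7.269e+09 Pa.
Contact area A = π·d²/4 = π·(0.01317 m)²/4 = 1.362e-04 m².
In SI base units: W = 2703 N, H = 7.269e+09 Pa, K = 5.677e-07.
Worn volume V = K·W·L/H = 5.677e-07 · 2703 · 15.54 / 7.269e+09 = 3.280e-12 m³.
Average depth h = V/A = 3.280e-12 / 1.362e-04 = 2.408e-08 m.

value=2.408e-08 m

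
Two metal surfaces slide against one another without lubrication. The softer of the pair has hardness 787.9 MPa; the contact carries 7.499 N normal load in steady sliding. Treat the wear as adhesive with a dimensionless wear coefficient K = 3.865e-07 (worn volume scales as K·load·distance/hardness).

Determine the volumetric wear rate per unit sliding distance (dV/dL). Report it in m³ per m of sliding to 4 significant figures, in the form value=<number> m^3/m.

Quoted intermediates are rounded. Every step runs at full precision; a lone final rounding to 4 significant digits.
Hardness H = 787.9 MPa = 7.879e+08 Pa.
Working in SI base units: W = 7.499 N, H = 7.879e+08 Pa, K = 3.865e-07.
The wear rate dV/dL = K·W/H, per unit distance: 3.865e-07 · 7.499 / 7.879e+08 = 3.679e-15 m³/m.

value=3.679e-15 m^3/m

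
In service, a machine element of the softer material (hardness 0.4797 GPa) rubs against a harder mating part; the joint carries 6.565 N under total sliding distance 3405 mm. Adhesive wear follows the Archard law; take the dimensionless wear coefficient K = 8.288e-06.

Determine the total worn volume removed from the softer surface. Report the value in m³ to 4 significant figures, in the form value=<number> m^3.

Intermediates appear rounded — all arithmetic carries full precision — one final rounding to four significant digits.
Path length L = 3405 mm = 3.405 m.
Hardness H = 0.4797 GPa = 4.797e+08 Pa.
In SI base units, W = 6.565 N, H = 4.797e+08 Pa, K = 8.288e-06.
The Archard volume V = K·W·L/H = 8.288e-06 · 6.565 · 3.405 / 4.797e+08 = 3.862e-13 m³.

value=3.862e-13 m^3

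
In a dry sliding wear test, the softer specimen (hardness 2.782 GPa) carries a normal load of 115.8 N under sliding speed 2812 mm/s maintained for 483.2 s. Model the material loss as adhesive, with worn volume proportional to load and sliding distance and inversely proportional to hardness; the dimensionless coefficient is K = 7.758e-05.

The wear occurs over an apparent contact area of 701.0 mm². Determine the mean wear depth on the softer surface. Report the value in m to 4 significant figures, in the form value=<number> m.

Shown intermediates are rounded; every step runs at full float precision. Rounded just once: 4 significant figures.
Sliding speed v = 2812 mm/s = 2.812 m/s. Total distance L = v·t = 2.812 m/s × 483.2 s = 1359 m.
Hardness H = 2.782 GPa = 2.782e+09 Pa.
Contact area A = 701.0 mm² = 7.010e-04 m².
Collected in SI base units: W = 115.8 N, H = 2.782e+09 Pa, K = 7.758e-05.
Archard relation: V = K·W·L/H = 7.758e-05 · 115.8 · 1359 / 2.782e+09 = 4.388e-09 m³.
Depth of wear h = V/A = 4.388e-09 / 7.010e-04 = 6.259e-06 m.

value=6.259e-06 m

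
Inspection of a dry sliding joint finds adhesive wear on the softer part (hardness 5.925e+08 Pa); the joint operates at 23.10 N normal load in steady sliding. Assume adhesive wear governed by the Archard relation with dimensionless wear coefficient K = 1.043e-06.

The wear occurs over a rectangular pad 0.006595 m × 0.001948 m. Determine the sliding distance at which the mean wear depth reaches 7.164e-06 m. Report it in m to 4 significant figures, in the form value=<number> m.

Intermediate values are shown rounded, and every step maintains exact precision, and rounded just once, at four significant digits.
Convert: Contact area A = 0.006595 m × 0.001948 m = 1.285e-05 m².
Restated in SI base units: W = 23.10 N, H = 5.925e+08 Pa, K = 1.043e-06.
At the depth limit, V_lim = h_lim·A = 7.164e-06 · 1.285e-05 = 9.204e-11 m³.
So the life L = V_lim·H/(K·W) = 9.204e-11 · 5.925e+08 / (1.043e-06 · 23.10) = 2263 m.

value=2263 m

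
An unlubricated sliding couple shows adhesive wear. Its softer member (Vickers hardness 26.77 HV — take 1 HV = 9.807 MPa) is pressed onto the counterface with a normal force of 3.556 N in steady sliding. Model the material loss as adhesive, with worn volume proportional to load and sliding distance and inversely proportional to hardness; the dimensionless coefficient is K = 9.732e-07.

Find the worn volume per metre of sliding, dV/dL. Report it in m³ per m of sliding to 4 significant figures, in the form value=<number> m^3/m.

Intermediate values are shown rounded — the algebra holds full float precision, and rounded once at the end, at 4 significant digits.
Convert: Hardness H = 26.77 HV × 9.807 MPa/HV = 262.5 MPa = 2.625e+08 Pa.
Expressed in SI base units: W = 3.556 N, H = 2.625e+08 Pa, K = 9.732e-07.
Volumetric rate dV/dL = K·W/H: 9.732e-07 · 3.556 / 2.625e+08 = 1.318e-14 m³/m.

value=1.318e-14 m^3/m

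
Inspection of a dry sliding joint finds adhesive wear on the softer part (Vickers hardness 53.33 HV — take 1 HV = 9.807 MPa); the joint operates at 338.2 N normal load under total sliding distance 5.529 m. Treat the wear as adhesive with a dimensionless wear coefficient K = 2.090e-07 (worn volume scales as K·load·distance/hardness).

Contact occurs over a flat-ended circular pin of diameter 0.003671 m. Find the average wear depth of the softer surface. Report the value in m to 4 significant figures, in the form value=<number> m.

value=7.060e-08 m

Printed values are rounded. All working math runs at exact precision — one final rounding to 4 significant digits.
Hardness H = 53.33 HV × 9.807 MPa/HV = 523.0 MPa = 5.230e+08 Pa.
Contact area A = π·d²/4 = π·(0.003671 m)²/4 = 1.058e-05 m².
Collected in SI base units: W = 338.2 N, H = 5.230e+08 Pa, K = 2.090e-07.
Apply Archard: V = K·W·L/H = 2.090e-07 · 338.2 · 5.529 / 5.230e+08 = 7.472e-13 m³.
Mean wear depth h = V/A = 7.472e-13 / 1.058e-05 = 7.060e-08 m.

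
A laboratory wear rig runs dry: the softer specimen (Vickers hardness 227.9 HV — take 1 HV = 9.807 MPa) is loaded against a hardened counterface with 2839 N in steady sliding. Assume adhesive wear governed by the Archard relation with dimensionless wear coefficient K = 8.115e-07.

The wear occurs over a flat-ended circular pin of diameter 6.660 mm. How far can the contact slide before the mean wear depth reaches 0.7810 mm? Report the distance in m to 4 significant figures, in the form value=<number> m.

value=2.639e+04 m

The algebra maintains full precision — the intermediates are displayed rounded; rounded once at the end to four significant digits.
Convert: Hardness H = 227.9 HV × 9.807 MPa/HV = 2235 MPa = 2.235e+09 Pa.
Convert: Pin diameter d = 6.660 mm = 0.006660 m. Contact area A = π·d²/4 = π·(0.006660 m)²/4 = 3.484e-05 m².
Convert: Depth limit h_lim = 0.7810 mm = 7.810e-04 m.
Expressed in SI base units: W = 2839 N, H = 2.235e+09 Pa, K = 8.115e-07.
Permissible volume V_lim = h_lim·A = 7.810e-04 · 3.484e-05 = 2.721e-08 m³.
Inverting, life L = V_lim·H/(K·W) = 2.721e-08 · 2.235e+09 / (8.115e-07 · 2839) = 2.639e+04 m.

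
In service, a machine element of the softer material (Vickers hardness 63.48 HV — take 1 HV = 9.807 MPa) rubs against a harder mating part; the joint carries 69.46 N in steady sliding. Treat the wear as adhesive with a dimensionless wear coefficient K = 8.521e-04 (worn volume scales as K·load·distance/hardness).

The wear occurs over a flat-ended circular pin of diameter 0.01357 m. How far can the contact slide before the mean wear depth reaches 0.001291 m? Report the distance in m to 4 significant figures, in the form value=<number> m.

Intermediate values are displayed rounded; every step runs at full precision; one final rounding, at 4 significant digits.
Convert: Hardness H = 63.48 HV × 9.807 MPa/HV = 622.5 MPa = 6.225e+08 Pa.
Convert: Contact area A = π·d²/4 = π·(0.01357 m)²/4 = 1.446e-04 m².
Restated in SI base units: W = 69.46 N, H = 6.225e+08 Pa, K = 8.521e-04.
Allowed volume V_lim = h_lim·A = 0.001291 · 1.446e-04 = 1.867e-07 m³.
Inverting, life L = V_lim·H/(K·W) = 1.867e-07 · 6.225e+08 / (8.521e-04 · 69.46) = 1964 m.

value=1964 m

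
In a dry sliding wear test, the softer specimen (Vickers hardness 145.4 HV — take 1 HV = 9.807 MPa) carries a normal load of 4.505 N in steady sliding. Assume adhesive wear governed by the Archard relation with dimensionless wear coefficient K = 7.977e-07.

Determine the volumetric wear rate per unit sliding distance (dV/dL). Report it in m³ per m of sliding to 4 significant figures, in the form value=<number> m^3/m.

value=2.520e-15 m^3/m

All working math carries exact precision — intermediate values are shown rounded, and rounded just once, at 4 significant digits.
Hardness H = 145.4 HV × 9.807 MPa/HV = 1426 MPa = 1.426e+09 Pa.
Expressed in SI base units: W = 4.505 N, H = 1.426e+09 Pa, K = 7.977e-07.
The wear rate dV/dL = K·W/H (no L dependence): 7.977e-07 · 4.505 / 1.426e+09 = 2.520e-15 m³/m.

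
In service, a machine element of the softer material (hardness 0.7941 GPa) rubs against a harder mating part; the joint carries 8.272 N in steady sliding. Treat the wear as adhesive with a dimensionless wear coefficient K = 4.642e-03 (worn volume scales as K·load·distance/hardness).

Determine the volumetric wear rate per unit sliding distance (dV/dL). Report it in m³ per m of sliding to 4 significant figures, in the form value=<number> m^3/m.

The intermediates are printed rounded. All working math keeps exact precision; rounded just once: 4 significant digits.
Convert: Hardness H = 0.7941 GPa = 7.941e+08 Pa.
Restated in SI base units: W = 8.272 N, H = 7.941e+08 Pa, K = 4.642e-03.
The wear rate dV/dL = K·W/H (no L dependence): 4.642e-03 · 8.272 / 7.941e+08 = 4.835e-11 m³/m.

value=4.835e-11 m^3/m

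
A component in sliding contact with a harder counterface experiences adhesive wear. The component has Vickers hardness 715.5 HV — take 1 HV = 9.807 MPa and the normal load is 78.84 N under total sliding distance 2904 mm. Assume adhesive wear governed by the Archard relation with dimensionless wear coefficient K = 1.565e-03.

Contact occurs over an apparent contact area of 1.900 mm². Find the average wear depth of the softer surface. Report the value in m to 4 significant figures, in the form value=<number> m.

value=2.688e-05 m

Quoted intermediates are rounded — the computation maintains full float precision. Rounded just once, at four significant figures.
Convert: Sliding distance L = 2904 mm = 2.904 m.
Convert: Hardness H = 715.5 HV × 9.807 MPa/HV = 7017 MPa = 7.017e+09 Pa.
Convert: Contact area A = 1.900 mm² = 1.900e-06 m².
Expressed in SI base units: W = 78.84 N, H = 7.017e+09 Pa, K = 1.565e-03.
Volume removed: V = K·W·L/H = 1.565e-03 · 78.84 · 2.904 / 7.017e+09 = 5.106e-11 m³.
Wear depth h = V/A = 5.106e-11 / 1.900e-06 = 2.688e-05 m.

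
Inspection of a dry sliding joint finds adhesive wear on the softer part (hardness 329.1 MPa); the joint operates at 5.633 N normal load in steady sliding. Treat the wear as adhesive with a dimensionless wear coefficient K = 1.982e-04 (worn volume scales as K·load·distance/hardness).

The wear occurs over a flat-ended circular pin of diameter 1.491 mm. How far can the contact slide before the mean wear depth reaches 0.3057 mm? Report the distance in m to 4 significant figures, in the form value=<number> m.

value=157.3 m

Each operation maintains full float precision; the intermediates are shown rounded, and one last rounding: 4 significant digits.
Hardness H = 329.1 MPa = 3.291e+08 Pa.
Pin diameter d = 1.491 mm = 0.001491 m. Contact area A = π·d²/4 = π·(0.001491 m)²/4 = 1.746e-06 m².
Depth limit h_lim = 0.3057 mm = 3.057e-04 m.
In SI base units: W = 5.633 N, H = 3.291e+08 Pa, K = 1.982e-04.
Wearable volume V_lim = h_lim·A = 3.057e-04 · 1.746e-06 = 5.338e-10 m³.
Sliding life L = V_lim·H/(K·W) = 5.338e-10 · 3.291e+08 / (1.982e-04 · 5.633) = 157.3 m.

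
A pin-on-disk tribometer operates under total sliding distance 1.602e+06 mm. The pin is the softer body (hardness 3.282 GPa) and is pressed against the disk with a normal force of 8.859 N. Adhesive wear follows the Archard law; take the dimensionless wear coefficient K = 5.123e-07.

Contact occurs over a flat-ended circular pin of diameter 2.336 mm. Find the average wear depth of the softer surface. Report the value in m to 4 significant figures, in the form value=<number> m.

Intermediates are displayed rounded, and the algebra maintains exact precision — one final rounding: 4 significant figures.
Distance covered L = 1.602e+06 mm = 1602 m.
Hardness H = 3.282 GPa = 3.282e+09 Pa.
Pin diameter d = 2.336 mm = 0.002336 m. Contact area A = π·d²/4 = π·(0.002336 m)²/4 = 4.286e-06 m².
Restated in SI base units: W = 8.859 N, H = 3.282e+09 Pa, K = 5.123e-07.
Archard volume V = K·W·L/H = 5.123e-07 · 8.859 · 1602 / 3.282e+09 = 2.215e-12 m³.
Mean depth h = V/A = 2.215e-12 / 4.286e-06 = 5.169e-07 m.

value=5.169e-07 m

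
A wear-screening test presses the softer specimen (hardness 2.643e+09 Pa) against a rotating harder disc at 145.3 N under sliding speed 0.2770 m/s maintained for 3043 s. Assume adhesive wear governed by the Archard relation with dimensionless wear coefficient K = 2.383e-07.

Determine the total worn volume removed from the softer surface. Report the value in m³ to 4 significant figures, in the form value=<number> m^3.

value=1.104e-11 m^3

Shown intermediates are rounded; all arithmetic carries full float precision, and rounded once at the end to 4 significant figures.
Distance covered L = v·t = 0.2770 m/s × 3043 s = 842.9 m.
In SI base units, W = 145.3 N, H = 2.643e+09 Pa, K = 2.383e-07.
The Archard volume V = K·W·L/H = 2.383e-07 · 145.3 · 842.9 / 2.643e+09 = 1.104e-11 m³.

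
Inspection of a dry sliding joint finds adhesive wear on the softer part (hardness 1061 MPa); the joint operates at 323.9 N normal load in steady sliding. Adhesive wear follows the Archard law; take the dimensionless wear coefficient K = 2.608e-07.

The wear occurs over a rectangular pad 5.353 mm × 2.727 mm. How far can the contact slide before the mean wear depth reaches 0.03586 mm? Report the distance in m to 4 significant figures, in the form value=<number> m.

Each operation runs at full precision. Intermediates are displayed rounded. Rounded once at the end: 4 significant figures.
Hardness H = 1061 MPa = 1.061e+09 Pa.
Pad sides 5.353 mm × 2.727 mm = 0.005353 m × 0.002727 m. Contact area A = 0.005353 m × 0.002727 m = 1.460e-05 m².
Depth limit h_lim = 0.03586 mm = 3.586e-05 m.
As SI base values: W = 323.9 N, H = 1.061e+09 Pa, K = 2.608e-07.
Permissible volume V_lim = h_lim·A = 3.586e-05 · 1.460e-05 = 5.235e-10 m³.
Thus life L = V_lim·H/(K·W) = 5.235e-10 · 1.061e+09 / (2.608e-07 · 323.9) = 6575 m.

value=6575 m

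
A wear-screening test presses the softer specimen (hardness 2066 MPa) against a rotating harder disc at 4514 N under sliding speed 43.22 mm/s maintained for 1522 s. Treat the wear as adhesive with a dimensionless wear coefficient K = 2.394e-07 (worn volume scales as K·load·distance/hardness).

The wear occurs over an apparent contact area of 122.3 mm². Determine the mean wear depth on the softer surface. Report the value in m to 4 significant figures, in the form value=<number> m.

Every step holds full precision — printed values are rounded — a single final rounding, at four significant digits.
Convert: Sliding speed v = 43.22 mm/s = 0.04322 m/s. Distance covered L = v·t = 0.04322 m/s × 1522 s = 65.78 m.
Convert: Hardness H = 2066 MPa = 2.066e+09 Pa.
Convert: Contact area A = 122.3 mm² = 1.223e-04 m².
In SI base units, W = 4514 N, H = 2.066e+09 Pa, K = 2.394e-07.
Apply Archard: V = K·W·L/H = 2.394e-07 · 4514 · 65.78 / 2.066e+09 = 3.441e-11 m³.
Depth h = V/A = 3.441e-11 / 1.223e-04 = 2.813e-07 m.

value=2.813e-07 m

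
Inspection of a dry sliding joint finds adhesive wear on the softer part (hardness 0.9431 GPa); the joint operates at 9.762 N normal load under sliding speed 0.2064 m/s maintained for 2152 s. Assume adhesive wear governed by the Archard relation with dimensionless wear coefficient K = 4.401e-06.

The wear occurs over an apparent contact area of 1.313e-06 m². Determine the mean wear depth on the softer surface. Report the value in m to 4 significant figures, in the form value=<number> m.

value=1.541e-05 m

Intermediate values are printed rounded — all working math runs at exact precision, and one final rounding: 4 significant digits.
The distance L = v·t = 0.2064 m/s × 2152 s = 444.2 m.
Hardness H = 0.9431 GPa = 9.431e+08 Pa.
Restated in SI base units: W = 9.762 N, H = 9.431e+08 Pa, K = 4.401e-06.
Volume removed: V = K·W·L/H = 4.401e-06 · 9.762 · 444.2 / 9.431e+08 = 2.023e-11 m³.
Depth h = V/A = 2.023e-11 / 1.313e-06 = 1.541e-05 m.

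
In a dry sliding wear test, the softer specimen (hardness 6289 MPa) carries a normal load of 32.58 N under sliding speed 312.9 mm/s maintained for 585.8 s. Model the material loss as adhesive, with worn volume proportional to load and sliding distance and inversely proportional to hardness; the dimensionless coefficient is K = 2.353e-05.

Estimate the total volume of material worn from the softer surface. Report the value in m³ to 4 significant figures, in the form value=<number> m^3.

value=2.234e-11 m^3

All arithmetic keeps full float precision; intermediates appear rounded, and one last rounding to 4 significant figures.
Sliding speed v = 312.9 mm/s = 0.3129 m/s. Distance L = v·t = 0.3129 m/s × 585.8 s = 183.3 m.
Hardness H = 6289 MPa = 6.289e+09 Pa.
As SI base values: W = 32.58 N, H = 6.289e+09 Pa, K = 2.353e-05.
The Archard volume V = K·W·L/H = 2.353e-05 · 32.58 · 183.3 / 6.289e+09 = 2.234e-11 m³.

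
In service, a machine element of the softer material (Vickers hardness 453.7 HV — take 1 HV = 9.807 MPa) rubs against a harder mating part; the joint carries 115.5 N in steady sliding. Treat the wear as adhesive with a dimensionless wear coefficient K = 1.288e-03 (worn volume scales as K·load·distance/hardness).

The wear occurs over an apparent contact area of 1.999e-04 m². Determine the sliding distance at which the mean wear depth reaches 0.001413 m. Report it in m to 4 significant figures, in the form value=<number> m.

value=8448 m

Printed values are rounded — all arithmetic maintains exact precision — a lone final rounding: four significant digits.
Convert: Hardness H = 453.7 HV × 9.807 MPa/HV = 4449 MPa = 4.449e+09 Pa.
In SI base units: W = 115.5 N, H = 4.449e+09 Pa, K = 1.288e-03.
Permissible volume V_lim = h_lim·A = 0.001413 · 1.999e-04 = 2.825e-07 m³.
So the life L = V_lim·H/(K·W) = 2.825e-07 · 4.449e+09 / (1.288e-03 · 115.5) = 8448 m.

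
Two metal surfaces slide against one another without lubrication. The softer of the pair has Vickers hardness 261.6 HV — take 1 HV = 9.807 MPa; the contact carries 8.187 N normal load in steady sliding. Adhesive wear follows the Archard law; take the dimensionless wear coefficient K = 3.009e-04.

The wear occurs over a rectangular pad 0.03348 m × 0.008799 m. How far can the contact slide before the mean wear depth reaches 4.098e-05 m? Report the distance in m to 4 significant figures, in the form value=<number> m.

All arithmetic runs at full precision — intermediates are shown rounded. Rounded once at the end: 4 significant figures.
Convert: Hardness H = 261.6 HV × 9.807 MPa/HV = 2566 MPa = 2.566e+09 Pa.
Convert: Contact area A = 0.03348 m × 0.008799 m = 2.946e-04 m².
As SI base values: W = 8.187 N, H = 2.566e+09 Pa, K = 3.009e-04.
Volume at the limit: V_lim = h_lim·A = 4.098e-05 · 2.946e-04 = 1.207e-08 m³.
Thus life L = V_lim·H/(K·W) = 1.207e-08 · 2.566e+09 / (3.009e-04 · 8.187) = 1.257e+04 m.

value=1.257e+04 m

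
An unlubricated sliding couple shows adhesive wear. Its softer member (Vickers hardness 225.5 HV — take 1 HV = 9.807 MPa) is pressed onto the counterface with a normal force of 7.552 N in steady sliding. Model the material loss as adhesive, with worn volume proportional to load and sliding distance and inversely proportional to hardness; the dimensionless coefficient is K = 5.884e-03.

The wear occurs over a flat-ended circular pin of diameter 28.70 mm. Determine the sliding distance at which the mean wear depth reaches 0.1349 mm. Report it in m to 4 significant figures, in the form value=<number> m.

value=4343 m

Each operation runs at exact precision. Quoted intermediates are rounded, and a single final rounding to four significant figures.
Convert: Hardness H = 225.5 HV × 9.807 MPa/HV = 2211 MPa = 2.211e+09 Pa.
Convert: Pin diameter d = 28.70 mm = 0.02870 m. Contact area A = π·d²/4 = π·(0.02870 m)²/4 = 6.469e-04 m².
Convert: Depth limit h_lim = 0.1349 mm = 1.349e-04 m.
Expressed in SI base units: W = 7.552 N, H = 2.211e+09 Pa, K = 5.884e-03.
At the depth limit, V_lim = h_lim·A = 1.349e-04 · 6.469e-04 = 8.727e-08 m³.
Thus life L = V_lim·H/(K·W) = 8.727e-08 · 2.211e+09 / (5.884e-03 · 7.552) = 4343 m.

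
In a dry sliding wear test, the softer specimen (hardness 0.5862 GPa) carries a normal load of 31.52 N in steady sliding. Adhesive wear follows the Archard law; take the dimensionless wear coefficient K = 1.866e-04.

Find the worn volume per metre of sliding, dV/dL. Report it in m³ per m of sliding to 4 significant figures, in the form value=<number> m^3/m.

value=1.003e-11 m^3/m

The intermediates appear rounded, and all working math holds full precision; a single final rounding: 4 significant figures.
Convert: Hardness H = 0.5862 GPa = 5.862e+08 Pa.
As SI base values: W = 31.52 N, H = 5.862e+08 Pa, K = 1.866e-04.
Volumetric rate dV/dL = K·W/H: 1.866e-04 · 31.52 / 5.862e+08 = 1.003e-11 m³/m.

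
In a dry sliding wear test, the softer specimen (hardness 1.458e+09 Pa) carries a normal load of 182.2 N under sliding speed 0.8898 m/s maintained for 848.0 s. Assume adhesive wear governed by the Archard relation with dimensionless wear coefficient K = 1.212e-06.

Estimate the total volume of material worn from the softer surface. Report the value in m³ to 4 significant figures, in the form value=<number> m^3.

value=1.143e-10 m^3

All working math carries full float precision; intermediates are shown rounded; one final rounding to four significant figures.
Convert: Sliding distance L = v·t = 0.8898 m/s × 848.0 s = 754.6 m.
Collected in SI base units: W = 182.2 N, H = 1.458e+09 Pa, K = 1.212e-06.
Worn volume V = K·W·L/H = 1.212e-06 · 182.2 · 754.6 / 1.458e+09 = 1.143e-10 m³.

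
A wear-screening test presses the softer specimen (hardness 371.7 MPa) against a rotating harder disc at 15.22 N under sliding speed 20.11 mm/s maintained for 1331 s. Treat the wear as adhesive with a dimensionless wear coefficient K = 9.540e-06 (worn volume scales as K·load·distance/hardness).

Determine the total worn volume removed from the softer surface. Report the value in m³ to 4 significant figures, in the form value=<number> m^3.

value=1.046e-11 m^3

Intermediate values are displayed rounded. The computation maintains exact precision; one last rounding: four significant figures.
Sliding speed v = 20.11 mm/s = 0.02011 m/s. Path length L = v·t = 0.02011 m/s × 1331 s = 26.77 m.
Hardness H = 371.7 MPa = 3.717e+08 Pa.
In SI base units, W = 15.22 N, H = 3.717e+08 Pa, K = 9.540e-06.
Worn volume V = K·W·L/H = 9.540e-06 · 15.22 · 26.77 / 3.717e+08 = 1.046e-11 m³.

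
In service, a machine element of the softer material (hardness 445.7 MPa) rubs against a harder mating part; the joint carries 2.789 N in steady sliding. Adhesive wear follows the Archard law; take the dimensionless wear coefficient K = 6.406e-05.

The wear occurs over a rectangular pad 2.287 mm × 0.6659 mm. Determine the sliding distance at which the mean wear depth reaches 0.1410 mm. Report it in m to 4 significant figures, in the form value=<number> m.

value=535.7 m

Displayed values are rounded; every step holds full float precision; rounded just once to four significant figures.
Hardness H = 445.7 MPa = 4.457e+08 Pa.
Pad sides 2.287 mm × 0.6659 mm = 2.287e-03 m × 6.659e-04 m. Contact area A = 2.287e-03 m × 6.659e-04 m = 1.523e-06 m².
Depth limit h_lim = 0.1410 mm = 1.410e-04 m.
In SI base units: W = 2.789 N, H = 4.457e+08 Pa, K = 6.406e-05.
At the depth limit, V_lim = h_lim·A = 1.410e-04 · 1.523e-06 = 2.147e-10 m³.
So the life L = V_lim·H/(K·W) = 2.147e-10 · 4.457e+08 / (6.406e-05 · 2.789) = 535.7 m.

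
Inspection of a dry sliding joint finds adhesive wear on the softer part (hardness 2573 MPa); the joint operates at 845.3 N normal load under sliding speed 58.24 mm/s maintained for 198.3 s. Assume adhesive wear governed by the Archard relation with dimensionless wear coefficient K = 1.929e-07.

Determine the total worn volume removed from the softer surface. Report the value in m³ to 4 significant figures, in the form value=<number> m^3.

The algebra holds exact precision, and intermediate values appear rounded — one final rounding to four significant digits.
Sliding speed v = 58.24 mm/s = 0.05824 m/s. Total distance L = v·t = 0.05824 m/s × 198.3 s = 11.55 m.
Hardness H = 2573 MPa = 2.573e+09 Pa.
In SI base units: W = 845.3 N, H = 2.573e+09 Pa, K = 1.929e-07.
Archard relation: V = K·W·L/H = 1.929e-07 · 845.3 · 11.55 / 2.573e+09 = 7.319e-13 m³.

value=7.319e-13 m^3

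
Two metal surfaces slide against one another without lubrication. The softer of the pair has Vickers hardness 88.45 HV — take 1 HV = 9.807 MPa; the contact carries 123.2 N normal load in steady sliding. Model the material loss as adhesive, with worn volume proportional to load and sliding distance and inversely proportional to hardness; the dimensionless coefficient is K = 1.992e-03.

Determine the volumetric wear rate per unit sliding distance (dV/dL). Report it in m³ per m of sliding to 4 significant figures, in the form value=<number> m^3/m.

value=2.829e-10 m^3/m

Printed values are rounded — all working math runs at exact precision, and rounded once at the end: four significant digits.
Convert: Hardness H = 88.45 HV × 9.807 MPa/HV = 867.4 MPa = 8.674e+08 Pa.
Expressed in SI base units: W = 123.2 N, H = 8.674e+08 Pa, K = 1.992e-03.
The wear rate dV/dL = K·W/H — distance-free: 1.992e-03 · 123.2 / 8.674e+08 = 2.829e-10 m³/m.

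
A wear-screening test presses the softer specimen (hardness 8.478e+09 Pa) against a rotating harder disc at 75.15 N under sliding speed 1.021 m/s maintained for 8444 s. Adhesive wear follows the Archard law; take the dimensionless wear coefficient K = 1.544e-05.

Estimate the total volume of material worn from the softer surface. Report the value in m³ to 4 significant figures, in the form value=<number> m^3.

Intermediates are shown rounded; every step carries exact precision; rounded just once to 4 significant digits.
Convert: Distance L = v·t = 1.021 m/s × 8444 s = 8621 m.
Restated in SI base units: W = 75.15 N, H = 8.478e+09 Pa, K = 1.544e-05.
Archard volume V = K·W·L/H = 1.544e-05 · 75.15 · 8621 / 8.478e+09 = 1.180e-09 m³.

value=1.180e-09 m^3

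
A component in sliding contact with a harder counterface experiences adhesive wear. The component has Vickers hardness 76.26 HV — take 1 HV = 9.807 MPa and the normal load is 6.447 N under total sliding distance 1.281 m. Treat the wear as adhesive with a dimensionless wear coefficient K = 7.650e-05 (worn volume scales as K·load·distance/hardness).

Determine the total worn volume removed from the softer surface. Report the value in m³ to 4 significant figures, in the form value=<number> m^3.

value=8.448e-13 m^3

Every step holds exact precision. The intermediates are shown rounded; rounded just once, at four significant digits.
Hardness H = 76.26 HV × 9.807 MPa/HV = 747.9 MPa = 7.479e+08 Pa.
Collected in SI base units: W = 6.447 N, H = 7.479e+08 Pa, K = 7.650e-05.
Volume removed: V = K·W·L/H = 7.650e-05 · 6.447 · 1.281 / 7.479e+08 = 8.448e-13 m³.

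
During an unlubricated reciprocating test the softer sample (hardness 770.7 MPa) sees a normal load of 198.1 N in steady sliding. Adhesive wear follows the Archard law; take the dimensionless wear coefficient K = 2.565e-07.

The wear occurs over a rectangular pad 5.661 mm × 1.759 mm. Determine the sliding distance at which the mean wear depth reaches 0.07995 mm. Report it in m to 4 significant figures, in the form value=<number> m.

value=1.208e+04 m

Intermediate values are shown rounded. Every step maintains full float precision — one final rounding, at four significant digits.
Convert: Hardness H = 770.7 MPa = 7.707e+08 Pa.
Convert: Pad sides 5.661 mm × 1.759 mm = 0.005661 m × 0.001759 m. Contact area A = 0.005661 m × 0.001759 m = 9.958e-06 m².
Convert: Depth limit h_lim = 0.07995 mm = 7.995e-05 m.
Expressed in SI base units: W = 198.1 N, H = 7.707e+08 Pa, K = 2.565e-07.
At the depth limit, V_lim = h_lim·A = 7.995e-05 · 9.958e-06 = 7.961e-10 m³.
Sliding life L = V_lim·H/(K·W) = 7.961e-10 · 7.707e+08 / (2.565e-07 · 198.1) = 1.208e+04 m.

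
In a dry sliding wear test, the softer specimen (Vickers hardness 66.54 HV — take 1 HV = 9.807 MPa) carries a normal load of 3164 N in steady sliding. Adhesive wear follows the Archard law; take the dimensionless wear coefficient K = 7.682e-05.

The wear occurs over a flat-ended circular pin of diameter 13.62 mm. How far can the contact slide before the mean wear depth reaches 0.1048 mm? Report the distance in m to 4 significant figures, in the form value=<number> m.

The algebra carries exact precision, and the intermediates are displayed rounded; rounded just once, at four significant figures.
Convert: Hardness H = 66.54 HV × 9.807 MPa/HV = 652.6 MPa = 6.526e+08 Pa.
Convert: Pin diameter d = 13.62 mm = 0.01362 m. Contact area A = π·d²/4 = π·(0.01362 m)²/4 = 1.457e-04 m².
Convert: Depth limit h_lim = 0.1048 mm = 1.048e-04 m.
Collected in SI base units: W = 3164 N, H = 6.526e+08 Pa, K = 7.682e-05.
Permissible volume V_lim = h_lim·A = 1.048e-04 · 1.457e-04 = 1.527e-08 m³.
Life L = V_lim·H/(K·W) = 1.527e-08 · 6.526e+08 / (7.682e-05 · 3164) = 40.99 m.

value=40.99 m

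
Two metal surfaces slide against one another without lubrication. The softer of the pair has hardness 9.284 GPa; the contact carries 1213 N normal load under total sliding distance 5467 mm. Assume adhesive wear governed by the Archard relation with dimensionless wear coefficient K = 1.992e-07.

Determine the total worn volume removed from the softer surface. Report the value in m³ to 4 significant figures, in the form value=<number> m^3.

value=1.423e-13 m^3

The computation runs at exact precision — quoted intermediates are rounded. Rounded just once: four significant digits.
Convert: Total distance L = 5467 mm = 5.467 m.
Convert: Hardness H = 9.284 GPa = 9.284e+09 Pa.
In SI base units, W = 1213 N, H = 9.284e+09 Pa, K = 1.992e-07.
Volume removed: V = K·W·L/H = 1.992e-07 · 1213 · 5.467 / 9.284e+09 = 1.423e-13 m³.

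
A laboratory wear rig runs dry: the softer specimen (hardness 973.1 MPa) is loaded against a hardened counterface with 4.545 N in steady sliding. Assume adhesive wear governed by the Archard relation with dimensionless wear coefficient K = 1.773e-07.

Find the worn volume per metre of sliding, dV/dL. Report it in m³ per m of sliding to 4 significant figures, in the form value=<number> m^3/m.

Each operation runs at full precision — intermediates are displayed rounded, and a single final rounding, at 4 significant figures.
Hardness H = 973.1 MPa = 9.731e+08 Pa.
As SI base values: W = 4.545 N, H = 9.731e+08 Pa, K = 1.773e-07.
The wear rate dV/dL = K·W/H, so: 1.773e-07 · 4.545 / 9.731e+08 = 8.281e-16 m³/m.

value=8.281e-16 m^3/m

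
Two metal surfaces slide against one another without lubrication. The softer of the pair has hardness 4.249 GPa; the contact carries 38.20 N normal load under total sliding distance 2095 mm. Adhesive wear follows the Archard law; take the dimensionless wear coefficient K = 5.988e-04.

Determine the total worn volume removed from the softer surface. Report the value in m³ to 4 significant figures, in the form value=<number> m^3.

Every step keeps exact precision — the intermediates are displayed rounded — rounded once at the end: four significant figures.
Convert: Path length L = 2095 mm = 2.095 m.
Convert: Hardness H = 4.249 GPa = 4.249e+09 Pa.
Expressed in SI base units: W = 38.20 N, H = 4.249e+09 Pa, K = 5.988e-04.
Apply Archard: V = K·W·L/H = 5.988e-04 · 38.20 · 2.095 / 4.249e+09 = 1.128e-11 m³.

value=1.128e-11 m^3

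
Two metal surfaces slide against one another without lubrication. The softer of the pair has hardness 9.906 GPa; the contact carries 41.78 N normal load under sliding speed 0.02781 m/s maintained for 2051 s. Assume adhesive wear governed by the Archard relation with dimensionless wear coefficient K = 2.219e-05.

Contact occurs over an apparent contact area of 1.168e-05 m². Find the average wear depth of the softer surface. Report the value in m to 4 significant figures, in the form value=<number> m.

Intermediates are printed rounded; all working math runs at full precision — a lone final rounding: 4 significant digits.
Convert: The distance L = v·t = 0.02781 m/s × 2051 s = 57.04 m.
Convert: Hardness H = 9.906 GPa = 9.906e+09 Pa.
Restated in SI base units: W = 41.78 N, H = 9.906e+09 Pa, K = 2.219e-05.
By Archard's law, V = K·W·L/H = 2.219e-05 · 41.78 · 57.04 / 9.906e+09 = 5.338e-12 m³.
Wear depth h = V/A = 5.338e-12 / 1.168e-05 = 4.570e-07 m.

value=4.570e-07 m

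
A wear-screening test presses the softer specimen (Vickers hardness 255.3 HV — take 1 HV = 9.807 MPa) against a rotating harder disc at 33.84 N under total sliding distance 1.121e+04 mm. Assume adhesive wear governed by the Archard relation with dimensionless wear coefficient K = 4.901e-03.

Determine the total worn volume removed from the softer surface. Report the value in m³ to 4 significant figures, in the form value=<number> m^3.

Every step holds exact precision — the intermediates are shown rounded — one last rounding to 4 significant digits.
Path length L = 1.121e+04 mm = 11.21 m.
Hardness H = 255.3 HV × 9.807 MPa/HV = 2504 MPa = 2.504e+09 Pa.
In SI base units, W = 33.84 N, H = 2.504e+09 Pa, K = 4.901e-03.
Archard relation: V = K·W·L/H = 4.901e-03 · 33.84 · 11.21 / 2.504e+09 = 7.426e-10 m³.

value=7.426e-10 m^3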